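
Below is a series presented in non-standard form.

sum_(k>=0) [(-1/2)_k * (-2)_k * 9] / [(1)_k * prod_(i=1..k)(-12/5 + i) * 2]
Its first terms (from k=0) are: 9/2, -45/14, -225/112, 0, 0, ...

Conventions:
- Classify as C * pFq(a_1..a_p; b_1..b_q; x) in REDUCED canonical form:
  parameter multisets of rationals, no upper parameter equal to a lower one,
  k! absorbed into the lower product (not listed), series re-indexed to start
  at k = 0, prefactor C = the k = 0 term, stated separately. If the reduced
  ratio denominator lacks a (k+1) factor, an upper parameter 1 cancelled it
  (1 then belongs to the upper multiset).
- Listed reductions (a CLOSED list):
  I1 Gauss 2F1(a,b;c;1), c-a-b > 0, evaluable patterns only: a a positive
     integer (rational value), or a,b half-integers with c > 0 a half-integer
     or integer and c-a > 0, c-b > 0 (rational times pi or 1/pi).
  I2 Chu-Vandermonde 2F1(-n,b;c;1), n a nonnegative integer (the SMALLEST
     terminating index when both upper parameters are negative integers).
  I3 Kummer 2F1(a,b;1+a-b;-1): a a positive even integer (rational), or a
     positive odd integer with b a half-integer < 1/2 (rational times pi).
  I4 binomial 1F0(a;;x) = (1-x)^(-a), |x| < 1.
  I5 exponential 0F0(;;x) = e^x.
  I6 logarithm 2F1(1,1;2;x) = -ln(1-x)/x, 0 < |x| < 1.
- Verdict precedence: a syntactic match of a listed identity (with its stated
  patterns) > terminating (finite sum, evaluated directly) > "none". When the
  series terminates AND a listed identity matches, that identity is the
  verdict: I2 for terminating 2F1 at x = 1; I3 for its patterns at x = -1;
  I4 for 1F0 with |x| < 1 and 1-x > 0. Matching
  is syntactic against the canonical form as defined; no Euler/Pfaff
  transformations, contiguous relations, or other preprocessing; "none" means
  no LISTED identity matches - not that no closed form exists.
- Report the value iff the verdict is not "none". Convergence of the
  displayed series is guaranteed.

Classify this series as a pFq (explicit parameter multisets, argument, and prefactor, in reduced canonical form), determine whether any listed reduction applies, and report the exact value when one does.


This is 9/2 * 2F1(-2, -1/2; -7/5; 1) in reduced canonical form. Verdict: this is Chu-Vandermonde (I2) (terminating 2F1 at x = 1 with n = 2, b = -1/2, c = -7/5). Sum: -81/112.

Key observation: from the first term 9/2: the lower running product (C = 9/2) is a rising factorial.
Term ratio: r(k) = 1 * (k-2) (k-1/2) / [(k-7/5) (k+1)] - rational; roots negated = parameters, x = 1, C = 9/2.


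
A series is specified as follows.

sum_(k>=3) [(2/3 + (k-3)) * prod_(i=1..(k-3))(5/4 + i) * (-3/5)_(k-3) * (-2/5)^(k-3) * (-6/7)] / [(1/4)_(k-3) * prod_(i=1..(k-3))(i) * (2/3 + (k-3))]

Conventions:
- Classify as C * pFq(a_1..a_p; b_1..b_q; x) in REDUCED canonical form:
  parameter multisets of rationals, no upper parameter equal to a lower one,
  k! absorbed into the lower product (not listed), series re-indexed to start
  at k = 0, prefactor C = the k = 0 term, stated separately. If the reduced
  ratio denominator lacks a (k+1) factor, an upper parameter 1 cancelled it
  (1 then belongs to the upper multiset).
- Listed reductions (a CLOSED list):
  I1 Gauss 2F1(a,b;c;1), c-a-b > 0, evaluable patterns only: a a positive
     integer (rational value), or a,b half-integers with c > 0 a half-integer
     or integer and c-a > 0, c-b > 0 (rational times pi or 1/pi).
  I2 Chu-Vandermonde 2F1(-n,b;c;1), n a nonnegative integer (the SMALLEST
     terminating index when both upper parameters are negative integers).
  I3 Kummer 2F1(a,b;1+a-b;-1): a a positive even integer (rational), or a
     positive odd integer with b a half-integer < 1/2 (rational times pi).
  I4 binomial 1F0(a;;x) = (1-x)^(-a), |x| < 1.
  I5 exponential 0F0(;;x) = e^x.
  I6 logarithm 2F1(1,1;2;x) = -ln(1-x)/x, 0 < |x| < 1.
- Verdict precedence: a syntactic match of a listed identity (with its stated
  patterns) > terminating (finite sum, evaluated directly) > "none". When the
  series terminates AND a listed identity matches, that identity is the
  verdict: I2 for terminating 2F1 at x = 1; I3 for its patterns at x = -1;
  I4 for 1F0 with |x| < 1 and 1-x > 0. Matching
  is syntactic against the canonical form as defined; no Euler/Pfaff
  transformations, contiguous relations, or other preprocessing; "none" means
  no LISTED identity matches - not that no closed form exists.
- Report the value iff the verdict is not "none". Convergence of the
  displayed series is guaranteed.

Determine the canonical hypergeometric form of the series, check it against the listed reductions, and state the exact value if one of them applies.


Prefactor -6/7, argument -2/5: 2F1 with upper {-3/5, 9/4} over lower {1/4}. Verdict: none (x = -2/5): each listed identity misses the multisets {-3/5, 9/4} ; {1/4}.

Key step: from the first term -6/7: k + 2/3 divides numerator and denominator alike; prefactor -6/7 after cancelling.
Ratio: r(k) = (-2/5) * (k-3/5) (k+9/4) / [(k+1/4) (k+1)] - rational; roots negated = parameters, x = (-2/5), C = -6/7.


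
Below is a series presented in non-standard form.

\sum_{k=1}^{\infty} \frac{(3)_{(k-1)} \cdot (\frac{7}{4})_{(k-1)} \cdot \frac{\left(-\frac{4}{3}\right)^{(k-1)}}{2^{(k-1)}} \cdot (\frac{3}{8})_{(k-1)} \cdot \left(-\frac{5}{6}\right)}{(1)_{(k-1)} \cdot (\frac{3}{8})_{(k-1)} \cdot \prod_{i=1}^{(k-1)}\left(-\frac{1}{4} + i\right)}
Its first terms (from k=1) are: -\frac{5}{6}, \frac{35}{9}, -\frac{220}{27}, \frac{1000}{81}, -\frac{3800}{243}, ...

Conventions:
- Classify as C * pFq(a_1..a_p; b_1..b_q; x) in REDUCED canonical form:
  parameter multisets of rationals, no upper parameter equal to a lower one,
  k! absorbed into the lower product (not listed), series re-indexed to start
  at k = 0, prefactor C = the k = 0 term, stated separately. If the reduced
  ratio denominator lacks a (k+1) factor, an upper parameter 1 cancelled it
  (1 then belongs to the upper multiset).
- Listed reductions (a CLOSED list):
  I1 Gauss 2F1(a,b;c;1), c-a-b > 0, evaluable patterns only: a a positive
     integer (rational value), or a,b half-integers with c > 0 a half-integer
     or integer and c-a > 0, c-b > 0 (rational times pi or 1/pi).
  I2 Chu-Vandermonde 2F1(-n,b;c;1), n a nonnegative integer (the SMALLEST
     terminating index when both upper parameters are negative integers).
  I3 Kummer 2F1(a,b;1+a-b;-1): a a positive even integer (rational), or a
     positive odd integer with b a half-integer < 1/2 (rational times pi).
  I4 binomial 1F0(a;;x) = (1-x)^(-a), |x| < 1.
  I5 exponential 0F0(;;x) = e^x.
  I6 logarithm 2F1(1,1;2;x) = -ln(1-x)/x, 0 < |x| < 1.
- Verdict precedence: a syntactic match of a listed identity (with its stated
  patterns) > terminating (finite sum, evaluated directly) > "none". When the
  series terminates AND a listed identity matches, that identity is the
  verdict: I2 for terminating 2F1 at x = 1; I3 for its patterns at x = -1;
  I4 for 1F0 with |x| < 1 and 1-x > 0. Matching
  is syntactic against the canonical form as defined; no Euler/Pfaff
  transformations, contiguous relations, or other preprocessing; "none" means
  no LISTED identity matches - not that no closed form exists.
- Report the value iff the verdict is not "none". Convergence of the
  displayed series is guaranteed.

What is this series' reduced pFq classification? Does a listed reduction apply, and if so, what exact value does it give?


x = -\frac{2}{3} here; the reduced form reads 2F1, upper {\frac{7}{4}, 3}, lower {\frac{3}{4}}, C = -\frac{5}{6}. Verdict: no listed reduction: x = -\frac{2}{3} and upper {\frac{7}{4}, 3} fail every I1-I6 pattern.

The tell: from the first term -\frac{5}{6}: the parameter 3/8 appears in both the upper and lower lists and cancels.
Ratio: r(k) = -\frac{2}{3} * (k+\frac{7}{4}) (k+3) / [(k+\frac{3}{4}) (k+1)] - rational; roots negated = parameters, x = -\frac{2}{3}, C = -\frac{5}{6}.


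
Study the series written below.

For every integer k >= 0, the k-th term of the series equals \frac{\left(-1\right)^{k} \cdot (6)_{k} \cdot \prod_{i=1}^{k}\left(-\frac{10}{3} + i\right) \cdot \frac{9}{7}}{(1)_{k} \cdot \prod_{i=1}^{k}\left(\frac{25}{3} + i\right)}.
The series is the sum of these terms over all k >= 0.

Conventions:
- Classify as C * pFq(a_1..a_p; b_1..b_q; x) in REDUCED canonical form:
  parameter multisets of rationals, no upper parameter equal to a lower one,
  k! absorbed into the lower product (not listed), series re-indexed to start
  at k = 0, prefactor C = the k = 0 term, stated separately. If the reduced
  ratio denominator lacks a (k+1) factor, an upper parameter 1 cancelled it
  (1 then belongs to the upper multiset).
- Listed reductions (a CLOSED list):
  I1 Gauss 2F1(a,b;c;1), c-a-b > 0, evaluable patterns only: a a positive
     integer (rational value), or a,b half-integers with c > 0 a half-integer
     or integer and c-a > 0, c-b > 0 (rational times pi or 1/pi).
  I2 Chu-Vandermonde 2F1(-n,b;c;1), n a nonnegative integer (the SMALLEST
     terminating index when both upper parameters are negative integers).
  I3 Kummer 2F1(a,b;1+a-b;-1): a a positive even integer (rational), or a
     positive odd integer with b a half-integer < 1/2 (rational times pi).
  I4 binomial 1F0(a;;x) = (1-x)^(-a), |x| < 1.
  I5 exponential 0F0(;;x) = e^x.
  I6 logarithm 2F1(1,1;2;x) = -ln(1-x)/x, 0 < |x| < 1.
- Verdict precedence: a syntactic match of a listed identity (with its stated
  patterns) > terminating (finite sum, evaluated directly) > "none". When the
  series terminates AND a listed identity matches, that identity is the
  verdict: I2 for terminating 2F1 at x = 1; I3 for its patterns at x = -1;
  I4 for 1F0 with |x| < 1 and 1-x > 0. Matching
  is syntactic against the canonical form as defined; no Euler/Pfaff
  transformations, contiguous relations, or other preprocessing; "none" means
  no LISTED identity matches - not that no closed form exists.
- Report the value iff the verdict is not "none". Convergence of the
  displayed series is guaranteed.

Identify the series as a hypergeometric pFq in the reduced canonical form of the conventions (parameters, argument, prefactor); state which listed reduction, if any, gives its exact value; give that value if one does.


First insight: t_0 = \frac{9}{7} here, and the lower running product (prefactor 9/7) is a rising factorial.
Adjacent-term ratio: r(k) = -1 * (k-\frac{7}{3}) (k+6) / [(k+\frac{28}{3}) (k+1)] - rational in k. x = -1; t_0 = \frac{9}{7}; negate the roots.

The series (x = -1) is 2F1: upper {-\frac{7}{3}, 6}, lower {\frac{28}{3}}, prefactor \frac{9}{7}. Verdict: Kummer (I3) matches (x = -1; c = \frac{28}{3} equals 1+a-b for upper {-\frac{7}{3}, 6}: listed pattern). Its exact value is \frac{1045}{252}.


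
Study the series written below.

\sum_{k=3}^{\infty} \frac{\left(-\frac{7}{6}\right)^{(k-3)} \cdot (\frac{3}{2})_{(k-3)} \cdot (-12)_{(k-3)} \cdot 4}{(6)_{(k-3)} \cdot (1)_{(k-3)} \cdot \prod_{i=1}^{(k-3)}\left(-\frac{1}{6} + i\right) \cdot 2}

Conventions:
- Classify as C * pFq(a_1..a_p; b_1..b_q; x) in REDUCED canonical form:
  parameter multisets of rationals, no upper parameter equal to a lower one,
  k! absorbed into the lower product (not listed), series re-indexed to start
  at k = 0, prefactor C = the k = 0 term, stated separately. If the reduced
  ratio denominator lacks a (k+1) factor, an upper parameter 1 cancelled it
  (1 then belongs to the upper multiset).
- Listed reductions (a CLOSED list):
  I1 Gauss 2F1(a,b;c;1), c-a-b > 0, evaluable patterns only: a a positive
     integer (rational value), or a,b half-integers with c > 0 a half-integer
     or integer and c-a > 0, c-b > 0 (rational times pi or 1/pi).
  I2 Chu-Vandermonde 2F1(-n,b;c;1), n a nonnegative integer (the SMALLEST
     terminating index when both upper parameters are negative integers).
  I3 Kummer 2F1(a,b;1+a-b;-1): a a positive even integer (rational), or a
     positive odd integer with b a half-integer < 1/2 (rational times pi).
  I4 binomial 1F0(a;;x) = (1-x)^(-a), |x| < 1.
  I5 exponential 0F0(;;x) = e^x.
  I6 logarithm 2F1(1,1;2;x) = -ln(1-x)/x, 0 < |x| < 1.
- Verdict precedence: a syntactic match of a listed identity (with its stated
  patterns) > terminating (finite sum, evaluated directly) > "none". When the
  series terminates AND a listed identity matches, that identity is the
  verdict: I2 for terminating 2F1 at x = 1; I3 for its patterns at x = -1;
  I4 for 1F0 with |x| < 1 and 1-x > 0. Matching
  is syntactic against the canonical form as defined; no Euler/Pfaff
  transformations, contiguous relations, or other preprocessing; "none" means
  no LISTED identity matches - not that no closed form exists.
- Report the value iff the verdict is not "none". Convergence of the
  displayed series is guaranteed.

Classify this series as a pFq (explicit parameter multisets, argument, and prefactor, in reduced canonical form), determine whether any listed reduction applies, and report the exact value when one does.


Canonical form: C = 2 times 2F2 with upper {-12, \frac{3}{2}}, lower {\frac{5}{6}, 6}, x = -\frac{7}{6}. Verdict: terminating at k = 12: the factor (-12)_k kills every later term; summing the 13 survivors is exact. Its exact value is \frac{21743646962483112963145299}{727408967368618016768000}.

Key step: with t_0 = 2, the constant factors (C = 2, x = -7/6) combine into one prefactor.
Term ratio: r(k) = -\frac{7}{6} * (k-12) (k+\frac{3}{2}) / [(k+\frac{5}{6}) (k+6) (k+1)] ; factor over Q: parameters, x = -\frac{7}{6}, and C = 2.


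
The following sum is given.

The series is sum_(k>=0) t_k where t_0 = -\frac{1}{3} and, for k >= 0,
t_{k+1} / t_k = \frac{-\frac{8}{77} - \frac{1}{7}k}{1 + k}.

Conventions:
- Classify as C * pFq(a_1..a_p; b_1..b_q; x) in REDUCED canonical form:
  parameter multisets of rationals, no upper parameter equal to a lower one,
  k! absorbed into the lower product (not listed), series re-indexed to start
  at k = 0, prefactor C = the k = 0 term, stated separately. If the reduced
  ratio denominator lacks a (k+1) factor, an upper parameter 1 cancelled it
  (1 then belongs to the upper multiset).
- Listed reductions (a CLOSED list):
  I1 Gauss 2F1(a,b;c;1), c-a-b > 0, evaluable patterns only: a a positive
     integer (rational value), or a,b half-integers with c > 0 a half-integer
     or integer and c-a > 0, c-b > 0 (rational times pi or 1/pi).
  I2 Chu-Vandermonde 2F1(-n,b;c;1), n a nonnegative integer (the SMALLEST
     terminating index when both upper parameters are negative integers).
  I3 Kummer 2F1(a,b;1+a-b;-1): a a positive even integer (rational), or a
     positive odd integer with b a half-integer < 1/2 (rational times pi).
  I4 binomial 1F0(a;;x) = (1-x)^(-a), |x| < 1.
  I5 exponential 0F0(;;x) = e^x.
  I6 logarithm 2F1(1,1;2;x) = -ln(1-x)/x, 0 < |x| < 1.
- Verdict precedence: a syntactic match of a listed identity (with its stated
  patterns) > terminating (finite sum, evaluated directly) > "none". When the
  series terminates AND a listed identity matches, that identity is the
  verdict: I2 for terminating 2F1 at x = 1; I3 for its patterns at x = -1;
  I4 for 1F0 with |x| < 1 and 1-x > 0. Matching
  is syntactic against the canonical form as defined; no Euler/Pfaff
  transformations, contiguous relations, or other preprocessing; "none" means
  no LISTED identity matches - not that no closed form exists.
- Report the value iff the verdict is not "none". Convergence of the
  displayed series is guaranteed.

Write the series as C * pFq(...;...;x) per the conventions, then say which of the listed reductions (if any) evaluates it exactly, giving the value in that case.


Prefactor -\frac{1}{3}, argument -\frac{1}{7}: 1F0 with upper {\frac{8}{11}} over lower {-}. Verdict: the I4 binomial reduction matches (the 1F0 binomial series: exponent -8/11, x = -\frac{1}{7}). Its exact value is \left(-\frac{1}{3}\right) \cdot \left(\frac{8}{7}\right)^{-\frac{8}{11}}.

The tell: t_0 = -\frac{1}{3} here, and roots of the ratio polynomials (C = -1/3) are the negated parameters.
Term ratio: r(k) = -\frac{1}{7} * (k+\frac{8}{11}) / [(k+1)] - rational in k, leading ratio -\frac{1}{7}; with t_0 = -\frac{1}{3}, classification follows.


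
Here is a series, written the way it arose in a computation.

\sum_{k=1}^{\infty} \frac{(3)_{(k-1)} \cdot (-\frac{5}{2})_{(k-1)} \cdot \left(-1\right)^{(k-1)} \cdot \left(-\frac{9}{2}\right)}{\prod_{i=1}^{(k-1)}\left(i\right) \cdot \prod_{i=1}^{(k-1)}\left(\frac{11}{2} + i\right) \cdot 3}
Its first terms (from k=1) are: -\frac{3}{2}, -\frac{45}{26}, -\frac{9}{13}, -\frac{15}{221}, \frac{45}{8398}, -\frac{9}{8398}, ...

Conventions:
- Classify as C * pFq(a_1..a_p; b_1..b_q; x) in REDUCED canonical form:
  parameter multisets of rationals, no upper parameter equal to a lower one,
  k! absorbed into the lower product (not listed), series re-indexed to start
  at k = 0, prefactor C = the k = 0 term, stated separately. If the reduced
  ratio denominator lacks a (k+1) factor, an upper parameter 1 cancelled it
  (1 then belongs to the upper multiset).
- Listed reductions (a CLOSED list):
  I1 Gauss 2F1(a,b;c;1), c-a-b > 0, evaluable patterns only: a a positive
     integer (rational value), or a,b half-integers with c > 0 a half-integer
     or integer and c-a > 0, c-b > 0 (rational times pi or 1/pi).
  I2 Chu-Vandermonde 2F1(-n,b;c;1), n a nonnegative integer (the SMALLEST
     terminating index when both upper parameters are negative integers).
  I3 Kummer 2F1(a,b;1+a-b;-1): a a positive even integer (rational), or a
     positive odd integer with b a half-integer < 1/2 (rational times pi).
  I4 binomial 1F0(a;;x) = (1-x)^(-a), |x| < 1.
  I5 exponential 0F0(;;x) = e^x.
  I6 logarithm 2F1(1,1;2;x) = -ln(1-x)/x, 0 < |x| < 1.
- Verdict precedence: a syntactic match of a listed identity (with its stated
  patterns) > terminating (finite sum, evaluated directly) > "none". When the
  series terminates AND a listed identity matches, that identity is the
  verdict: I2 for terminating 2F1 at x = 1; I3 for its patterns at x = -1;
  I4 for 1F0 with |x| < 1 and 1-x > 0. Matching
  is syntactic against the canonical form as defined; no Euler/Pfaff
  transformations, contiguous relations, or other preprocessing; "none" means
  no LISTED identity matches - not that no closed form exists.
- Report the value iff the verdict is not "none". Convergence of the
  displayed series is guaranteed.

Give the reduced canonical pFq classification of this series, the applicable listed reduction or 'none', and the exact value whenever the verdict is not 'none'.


Reduced: x = -1, 2F1, upper = {-\frac{5}{2}, 3}, lower = {\frac{13}{2}}, C = -\frac{3}{2}. Verdict at x = -1: the Kummer evaluation I3 matches (x = -1; c = \frac{13}{2} equals 1+a-b for upper {-\frac{5}{2}, 3}: listed pattern). Sum: \left(-\frac{10395}{8192}\right) \cdot \pi.

The tell: x = -1 and the constant factors (C = -3/2, x = -1) combine into one prefactor.
Adjacent-term ratio: r(k) = -1 * (k-\frac{5}{2}) (k+3) / [(k+\frac{13}{2}) (k+1)] - rational; roots negated = parameters, x = -1, C = -\frac{3}{2}.


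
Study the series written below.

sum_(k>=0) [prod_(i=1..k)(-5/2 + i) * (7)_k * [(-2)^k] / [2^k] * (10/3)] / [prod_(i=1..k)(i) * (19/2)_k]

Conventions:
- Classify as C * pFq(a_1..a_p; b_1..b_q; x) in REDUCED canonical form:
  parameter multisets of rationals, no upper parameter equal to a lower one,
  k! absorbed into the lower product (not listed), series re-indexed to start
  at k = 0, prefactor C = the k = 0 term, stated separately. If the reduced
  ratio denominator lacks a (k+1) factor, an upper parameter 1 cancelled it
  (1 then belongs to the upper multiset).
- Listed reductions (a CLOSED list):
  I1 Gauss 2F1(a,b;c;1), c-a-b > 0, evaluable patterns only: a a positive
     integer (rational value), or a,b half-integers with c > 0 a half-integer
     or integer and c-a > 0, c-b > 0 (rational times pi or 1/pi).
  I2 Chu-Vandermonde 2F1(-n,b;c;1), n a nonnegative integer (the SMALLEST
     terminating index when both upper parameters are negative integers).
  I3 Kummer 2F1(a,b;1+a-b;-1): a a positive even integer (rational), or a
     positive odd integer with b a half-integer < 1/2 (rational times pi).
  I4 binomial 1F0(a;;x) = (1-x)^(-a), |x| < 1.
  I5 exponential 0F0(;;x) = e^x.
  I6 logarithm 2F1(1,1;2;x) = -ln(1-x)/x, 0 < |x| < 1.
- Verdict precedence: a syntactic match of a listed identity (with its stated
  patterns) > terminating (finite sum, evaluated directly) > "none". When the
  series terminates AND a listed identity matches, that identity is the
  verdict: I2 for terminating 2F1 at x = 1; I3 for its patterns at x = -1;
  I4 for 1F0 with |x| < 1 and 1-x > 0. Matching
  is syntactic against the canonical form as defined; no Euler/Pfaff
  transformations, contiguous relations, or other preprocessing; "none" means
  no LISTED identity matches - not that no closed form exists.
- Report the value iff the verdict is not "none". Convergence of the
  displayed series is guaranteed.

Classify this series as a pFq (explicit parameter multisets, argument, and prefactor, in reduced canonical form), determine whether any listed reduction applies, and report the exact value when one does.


Canonical form: C = 10/3 times 2F1 with upper {-3/2, 7}, lower {19/2}, x = -1. Verdict: Kummer's theorem (I3) matches (x = -1; c = 19/2 equals 1+a-b for upper {-3/2, 7}: listed pattern). Sum: (1276275/524288) * pi.

Structural cue: t_0 being 10/3, the two k-th powers (C = 10/3, x = -1) combine into one argument.
Adjacent-term ratio: r(k) = (-1) * (k-3/2) (k+7) / [(k+19/2) (k+1)] - rational in k. x = (-1); t_0 = 10/3; negate the roots.


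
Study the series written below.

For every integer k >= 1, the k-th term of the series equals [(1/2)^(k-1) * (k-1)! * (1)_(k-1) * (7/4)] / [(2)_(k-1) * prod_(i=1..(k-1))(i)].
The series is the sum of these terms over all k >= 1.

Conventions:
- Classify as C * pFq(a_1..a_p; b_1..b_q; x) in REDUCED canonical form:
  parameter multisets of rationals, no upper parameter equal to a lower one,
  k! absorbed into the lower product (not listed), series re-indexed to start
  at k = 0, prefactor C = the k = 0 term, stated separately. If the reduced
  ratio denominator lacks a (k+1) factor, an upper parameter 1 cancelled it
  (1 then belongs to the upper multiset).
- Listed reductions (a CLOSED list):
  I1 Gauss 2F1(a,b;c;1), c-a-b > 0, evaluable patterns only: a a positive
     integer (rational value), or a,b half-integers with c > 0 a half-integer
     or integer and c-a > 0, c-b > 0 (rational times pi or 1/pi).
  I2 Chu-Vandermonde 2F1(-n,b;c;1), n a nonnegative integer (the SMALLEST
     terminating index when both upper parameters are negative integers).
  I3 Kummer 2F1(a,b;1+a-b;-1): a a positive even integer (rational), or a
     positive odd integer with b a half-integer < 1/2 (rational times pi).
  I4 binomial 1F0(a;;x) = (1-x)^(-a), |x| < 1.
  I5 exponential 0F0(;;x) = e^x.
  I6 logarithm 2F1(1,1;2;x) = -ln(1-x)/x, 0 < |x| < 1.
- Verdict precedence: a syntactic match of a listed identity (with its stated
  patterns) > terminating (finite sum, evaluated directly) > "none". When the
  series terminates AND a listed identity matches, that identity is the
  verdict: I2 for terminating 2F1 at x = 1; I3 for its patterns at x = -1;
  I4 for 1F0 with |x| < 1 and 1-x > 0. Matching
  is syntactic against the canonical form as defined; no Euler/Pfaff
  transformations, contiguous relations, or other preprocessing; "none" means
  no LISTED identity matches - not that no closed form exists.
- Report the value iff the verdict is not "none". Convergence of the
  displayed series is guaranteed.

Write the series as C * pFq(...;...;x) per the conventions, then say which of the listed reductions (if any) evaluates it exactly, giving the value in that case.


Structural cue: t_0 being 7/4, the factorial ratio (prefactor 7/4) (k+a-1)!/(a-1)! is a rising factorial (a)_k.
Step ratio: r(k) = (1/2) * (k+1) (k+1) / [(k+2) (k+1)] ; factor over Q: parameters, x = (1/2), and C = 7/4.

Reduced: x = 1/2, 2F1, upper = {1, 1}, lower = {2}, C = 7/4. Verdict (x = 1/2): the I6 logarithm reduction applies (the logarithm: parameters (1,1;2), x = 1/2). Sum: (-7/2) * ln(1/2).


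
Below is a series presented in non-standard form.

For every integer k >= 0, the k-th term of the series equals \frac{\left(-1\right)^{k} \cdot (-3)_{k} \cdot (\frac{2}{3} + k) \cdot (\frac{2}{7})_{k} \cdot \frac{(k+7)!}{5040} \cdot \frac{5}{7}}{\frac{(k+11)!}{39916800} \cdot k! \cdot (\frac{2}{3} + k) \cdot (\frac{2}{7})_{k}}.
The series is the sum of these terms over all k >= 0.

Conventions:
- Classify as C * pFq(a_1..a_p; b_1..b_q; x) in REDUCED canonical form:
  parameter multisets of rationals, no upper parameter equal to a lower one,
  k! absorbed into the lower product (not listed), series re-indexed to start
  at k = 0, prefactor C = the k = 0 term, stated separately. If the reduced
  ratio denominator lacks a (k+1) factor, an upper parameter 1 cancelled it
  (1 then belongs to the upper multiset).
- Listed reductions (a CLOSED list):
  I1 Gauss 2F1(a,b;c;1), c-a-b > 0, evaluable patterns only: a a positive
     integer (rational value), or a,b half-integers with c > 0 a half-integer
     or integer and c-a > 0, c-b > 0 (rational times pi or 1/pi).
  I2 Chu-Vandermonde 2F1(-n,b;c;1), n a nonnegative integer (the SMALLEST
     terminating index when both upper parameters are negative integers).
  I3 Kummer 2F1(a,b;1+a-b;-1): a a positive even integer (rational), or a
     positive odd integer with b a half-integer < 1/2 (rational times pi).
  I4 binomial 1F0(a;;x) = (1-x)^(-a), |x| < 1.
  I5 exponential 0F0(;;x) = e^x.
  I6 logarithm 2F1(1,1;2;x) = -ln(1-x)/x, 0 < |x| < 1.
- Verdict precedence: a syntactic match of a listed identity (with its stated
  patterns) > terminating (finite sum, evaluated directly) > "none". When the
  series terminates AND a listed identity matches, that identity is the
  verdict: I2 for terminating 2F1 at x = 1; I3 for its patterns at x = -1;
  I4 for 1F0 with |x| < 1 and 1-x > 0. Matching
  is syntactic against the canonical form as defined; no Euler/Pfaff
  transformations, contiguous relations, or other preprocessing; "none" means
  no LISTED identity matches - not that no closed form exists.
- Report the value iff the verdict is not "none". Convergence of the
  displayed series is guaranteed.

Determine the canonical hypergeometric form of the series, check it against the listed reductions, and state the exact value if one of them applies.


This is \frac{5}{7} * 2F1(-3, 8; 12; -1) in reduced canonical form. Verdict: the Kummer evaluation I3 applies (x = -1; c = 12 equals 1+a-b for upper {-3, 8}: listed pattern). Exact value: \frac{165}{49}.

First insight: from the first term \frac{5}{7}: the denominator's factorial ratio (C = 5/7) is a lower Pochhammer.
Adjacent-term ratio: r(k) = -1 * (k-3) (k+8) / [(k+12) (k+1)] - rational; roots negated = parameters, x = -1, C = \frac{5}{7}.


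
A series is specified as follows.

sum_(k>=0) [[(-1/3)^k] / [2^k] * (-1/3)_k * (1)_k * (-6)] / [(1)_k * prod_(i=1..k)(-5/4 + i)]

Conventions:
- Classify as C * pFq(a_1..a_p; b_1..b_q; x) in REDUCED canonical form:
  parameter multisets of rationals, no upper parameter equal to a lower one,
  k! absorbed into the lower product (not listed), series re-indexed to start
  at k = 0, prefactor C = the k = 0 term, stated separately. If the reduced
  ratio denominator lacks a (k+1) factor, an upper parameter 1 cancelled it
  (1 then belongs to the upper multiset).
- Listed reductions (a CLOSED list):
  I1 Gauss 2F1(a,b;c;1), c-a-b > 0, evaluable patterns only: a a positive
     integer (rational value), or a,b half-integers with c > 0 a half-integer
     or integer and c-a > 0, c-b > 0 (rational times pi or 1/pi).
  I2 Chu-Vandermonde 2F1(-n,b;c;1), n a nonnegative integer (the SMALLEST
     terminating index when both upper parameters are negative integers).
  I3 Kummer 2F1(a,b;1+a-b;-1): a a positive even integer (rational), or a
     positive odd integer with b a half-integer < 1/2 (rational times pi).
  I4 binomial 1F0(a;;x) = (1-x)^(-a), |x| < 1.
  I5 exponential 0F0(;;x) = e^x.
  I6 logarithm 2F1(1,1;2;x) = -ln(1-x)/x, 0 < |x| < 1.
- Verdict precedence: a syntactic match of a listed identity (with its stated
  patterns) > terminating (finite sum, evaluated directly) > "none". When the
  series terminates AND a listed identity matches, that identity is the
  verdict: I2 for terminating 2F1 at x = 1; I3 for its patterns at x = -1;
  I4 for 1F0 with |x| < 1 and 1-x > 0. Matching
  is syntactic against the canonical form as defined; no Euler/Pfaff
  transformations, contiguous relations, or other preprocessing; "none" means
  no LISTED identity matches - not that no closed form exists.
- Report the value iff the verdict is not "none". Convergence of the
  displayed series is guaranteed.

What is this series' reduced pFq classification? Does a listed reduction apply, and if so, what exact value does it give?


The series (x = -1/6) is 2F1: upper {-1/3, 1}, lower {-1/4}, prefactor -6. Verdict: none here - no I1-I6 shape fits x = -1/6 with lower {-1/4}.

Key step: t_0 = -6 here, and the two k-th powers (C = -6) combine into one argument.
Ratio: r(k) = (-1/6) * (k-1/3) (k+1) / [(k-1/4) (k+1)] - rational in k. x = (-1/6); t_0 = -6; negate the roots.


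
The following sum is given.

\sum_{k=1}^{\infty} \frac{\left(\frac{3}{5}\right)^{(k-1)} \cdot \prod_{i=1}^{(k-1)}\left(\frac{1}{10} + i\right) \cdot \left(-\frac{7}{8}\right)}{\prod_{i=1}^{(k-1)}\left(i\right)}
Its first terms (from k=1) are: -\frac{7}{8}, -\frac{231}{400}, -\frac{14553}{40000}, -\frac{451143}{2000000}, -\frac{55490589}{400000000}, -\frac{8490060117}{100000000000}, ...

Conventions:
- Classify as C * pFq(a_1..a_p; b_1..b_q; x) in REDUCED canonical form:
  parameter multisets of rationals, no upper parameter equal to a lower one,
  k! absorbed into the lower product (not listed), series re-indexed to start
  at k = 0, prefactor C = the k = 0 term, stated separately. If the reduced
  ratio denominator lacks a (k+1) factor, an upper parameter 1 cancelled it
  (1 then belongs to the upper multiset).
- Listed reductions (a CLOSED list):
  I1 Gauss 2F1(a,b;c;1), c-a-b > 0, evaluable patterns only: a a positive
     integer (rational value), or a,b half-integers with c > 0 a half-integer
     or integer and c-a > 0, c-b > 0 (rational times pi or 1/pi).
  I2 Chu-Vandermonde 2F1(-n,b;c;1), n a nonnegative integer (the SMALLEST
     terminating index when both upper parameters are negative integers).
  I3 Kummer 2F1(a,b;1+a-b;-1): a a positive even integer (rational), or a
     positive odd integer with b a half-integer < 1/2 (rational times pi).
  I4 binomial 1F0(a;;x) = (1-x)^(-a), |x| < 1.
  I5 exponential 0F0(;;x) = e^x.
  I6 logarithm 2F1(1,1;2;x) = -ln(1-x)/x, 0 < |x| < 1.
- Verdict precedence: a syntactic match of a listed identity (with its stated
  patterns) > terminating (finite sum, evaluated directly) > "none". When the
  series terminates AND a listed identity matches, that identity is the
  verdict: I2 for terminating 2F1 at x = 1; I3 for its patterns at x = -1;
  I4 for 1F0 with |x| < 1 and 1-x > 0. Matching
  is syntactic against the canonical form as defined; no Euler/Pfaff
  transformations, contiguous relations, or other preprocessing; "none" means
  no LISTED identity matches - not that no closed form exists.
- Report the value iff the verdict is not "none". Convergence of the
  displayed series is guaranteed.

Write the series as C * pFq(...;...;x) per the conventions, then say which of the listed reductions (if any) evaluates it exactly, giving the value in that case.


Key observation: t_0 being -\frac{7}{8}, the product of the first k integers (prefactor -7/8) is k!.
Ratio: r(k) = \frac{3}{5} * (k+\frac{11}{10}) / [(k+1)] ; factor over Q: parameters, x = \frac{3}{5}, and C = -\frac{7}{8}.

This is -\frac{7}{8} * 1F0(\frac{11}{10}; -; \frac{3}{5}) in reduced canonical form. Verdict: this is the I4 binomial reduction (the 1F0 binomial series: exponent -11/10, x = \frac{3}{5}). Exact value: \left(-\frac{7}{8}\right) \cdot \left(\frac{2}{5}\right)^{-\frac{11}{10}}.


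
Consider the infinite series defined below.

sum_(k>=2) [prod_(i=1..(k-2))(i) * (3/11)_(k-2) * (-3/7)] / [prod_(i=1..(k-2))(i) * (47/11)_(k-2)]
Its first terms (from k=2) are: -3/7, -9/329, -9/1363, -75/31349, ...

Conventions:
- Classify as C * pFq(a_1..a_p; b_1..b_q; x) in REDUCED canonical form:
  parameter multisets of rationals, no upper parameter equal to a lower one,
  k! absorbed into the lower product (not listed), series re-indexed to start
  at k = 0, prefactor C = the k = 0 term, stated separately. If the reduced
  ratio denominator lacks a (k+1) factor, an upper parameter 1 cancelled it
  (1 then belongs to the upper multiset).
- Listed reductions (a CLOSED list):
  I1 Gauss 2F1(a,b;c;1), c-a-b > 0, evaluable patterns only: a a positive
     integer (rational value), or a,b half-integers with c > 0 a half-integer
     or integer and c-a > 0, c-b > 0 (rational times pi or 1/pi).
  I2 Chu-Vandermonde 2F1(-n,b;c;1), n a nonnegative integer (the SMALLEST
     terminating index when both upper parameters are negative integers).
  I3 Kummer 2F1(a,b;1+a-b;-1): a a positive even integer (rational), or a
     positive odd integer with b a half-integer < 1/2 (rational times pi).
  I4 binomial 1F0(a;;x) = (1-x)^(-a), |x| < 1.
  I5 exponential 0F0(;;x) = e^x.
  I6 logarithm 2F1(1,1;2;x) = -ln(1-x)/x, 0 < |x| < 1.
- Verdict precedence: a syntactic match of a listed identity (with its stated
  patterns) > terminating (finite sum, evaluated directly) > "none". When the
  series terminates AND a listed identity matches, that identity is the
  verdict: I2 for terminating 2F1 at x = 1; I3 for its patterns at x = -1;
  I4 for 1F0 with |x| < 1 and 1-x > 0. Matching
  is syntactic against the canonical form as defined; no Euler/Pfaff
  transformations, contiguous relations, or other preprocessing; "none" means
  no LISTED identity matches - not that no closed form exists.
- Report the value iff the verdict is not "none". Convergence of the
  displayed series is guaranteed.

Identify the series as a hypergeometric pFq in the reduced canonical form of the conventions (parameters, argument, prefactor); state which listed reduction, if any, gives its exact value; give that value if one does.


At argument 1: a 2F1 with upper {3/11, 1}, lower {47/11}, scaled by C = -3/7. Verdict (x = 1): the Gauss summation I1 applies (x = 1: the Gamma ratio telescopes since c-a-b = 3 > 0 and a = 1 in Z>0). Exact value: -36/77.

First insight: x = 1 and the product of the first k integers (prefactor -3/7) is k!.
Term ratio: r(k) = 1 * (k+3/11) (k+1) / [(k+47/11) (k+1)] - rational; roots negated = parameters, x = 1, C = -3/7.


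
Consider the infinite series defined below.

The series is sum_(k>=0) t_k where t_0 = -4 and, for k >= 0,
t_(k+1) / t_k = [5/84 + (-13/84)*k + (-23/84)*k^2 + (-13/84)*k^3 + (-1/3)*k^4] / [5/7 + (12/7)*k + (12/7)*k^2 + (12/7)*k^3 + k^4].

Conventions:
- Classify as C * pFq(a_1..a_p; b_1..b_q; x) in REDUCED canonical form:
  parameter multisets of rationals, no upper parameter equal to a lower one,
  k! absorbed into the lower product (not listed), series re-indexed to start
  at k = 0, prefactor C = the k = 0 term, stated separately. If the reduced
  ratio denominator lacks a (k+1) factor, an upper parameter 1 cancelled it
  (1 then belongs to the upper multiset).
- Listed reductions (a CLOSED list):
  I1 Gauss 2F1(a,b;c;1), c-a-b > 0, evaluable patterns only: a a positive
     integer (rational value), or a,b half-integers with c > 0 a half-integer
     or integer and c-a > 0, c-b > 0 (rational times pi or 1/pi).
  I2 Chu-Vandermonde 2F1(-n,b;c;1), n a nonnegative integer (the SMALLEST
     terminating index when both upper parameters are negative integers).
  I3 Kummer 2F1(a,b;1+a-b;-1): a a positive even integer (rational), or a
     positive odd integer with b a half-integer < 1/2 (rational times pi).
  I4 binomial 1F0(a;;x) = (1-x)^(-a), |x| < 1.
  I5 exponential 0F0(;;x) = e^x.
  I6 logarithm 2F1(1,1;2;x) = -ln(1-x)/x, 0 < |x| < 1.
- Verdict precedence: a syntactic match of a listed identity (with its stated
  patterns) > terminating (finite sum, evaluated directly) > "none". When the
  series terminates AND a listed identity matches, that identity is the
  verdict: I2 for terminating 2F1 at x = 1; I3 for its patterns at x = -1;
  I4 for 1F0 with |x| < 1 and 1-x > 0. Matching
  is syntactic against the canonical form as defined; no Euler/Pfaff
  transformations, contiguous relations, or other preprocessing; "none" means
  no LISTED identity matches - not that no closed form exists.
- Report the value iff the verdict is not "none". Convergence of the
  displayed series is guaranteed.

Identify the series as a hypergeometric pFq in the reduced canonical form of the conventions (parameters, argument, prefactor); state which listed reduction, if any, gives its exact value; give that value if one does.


x = -1/3 here; the reduced form reads 1F0, upper {-1/4}, lower {-}, C = -4. Verdict: the binomial series (I4) matches (the 1F0 binomial series: exponent 1/4, x = -1/3). Value: (-4) * (4/3)^(1/4).

The tell: from the first term -4: the expanded ratio factors over Q; C = -4, x = -1/3, roots give parameters.
Step ratio: r(k) = (-1/3) * (k-1/4) / [(k+1)] - rational in k. x = (-1/3); t_0 = -4; negate the roots.


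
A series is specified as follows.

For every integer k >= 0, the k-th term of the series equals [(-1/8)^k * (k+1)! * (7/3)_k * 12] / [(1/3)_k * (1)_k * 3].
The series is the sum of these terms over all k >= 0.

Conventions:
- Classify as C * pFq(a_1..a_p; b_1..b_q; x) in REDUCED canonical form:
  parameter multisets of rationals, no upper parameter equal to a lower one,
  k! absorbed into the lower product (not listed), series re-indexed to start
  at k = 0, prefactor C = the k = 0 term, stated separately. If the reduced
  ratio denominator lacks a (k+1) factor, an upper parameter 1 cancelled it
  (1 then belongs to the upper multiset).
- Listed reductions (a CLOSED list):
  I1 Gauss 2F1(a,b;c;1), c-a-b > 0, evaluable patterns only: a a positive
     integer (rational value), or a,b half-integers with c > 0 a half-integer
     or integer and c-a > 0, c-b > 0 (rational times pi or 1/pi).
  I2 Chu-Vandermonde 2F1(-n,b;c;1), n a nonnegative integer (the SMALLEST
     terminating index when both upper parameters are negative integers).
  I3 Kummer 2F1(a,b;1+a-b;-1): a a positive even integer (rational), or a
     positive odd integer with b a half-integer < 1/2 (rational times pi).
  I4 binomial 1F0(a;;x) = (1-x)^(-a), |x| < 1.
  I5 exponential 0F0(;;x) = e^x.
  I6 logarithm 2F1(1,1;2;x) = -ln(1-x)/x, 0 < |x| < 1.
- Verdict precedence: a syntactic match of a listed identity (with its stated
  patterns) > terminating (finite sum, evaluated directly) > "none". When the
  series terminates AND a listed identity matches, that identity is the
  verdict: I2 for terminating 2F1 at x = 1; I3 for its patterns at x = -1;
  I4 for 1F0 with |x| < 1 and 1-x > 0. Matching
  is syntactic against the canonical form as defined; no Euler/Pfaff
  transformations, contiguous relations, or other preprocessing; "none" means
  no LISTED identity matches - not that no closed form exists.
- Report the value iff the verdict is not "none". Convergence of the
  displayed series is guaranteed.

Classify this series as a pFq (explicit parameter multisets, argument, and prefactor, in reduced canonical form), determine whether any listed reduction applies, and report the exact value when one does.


This is 4 * 2F1(2, 7/3; 1/3; -1/8) in reduced canonical form. Verdict: none - this 2F1 at x = -1/8 matches no listed pattern, and upper {2, 7/3} holds no stopper.

Key step: t_0 = 4 here, and the factorial ratio (prefactor 4) (k+a-1)!/(a-1)! is a rising factorial (a)_k.
Term ratio: r(k) = (-1/8) * (k+2) (k+7/3) / [(k+1/3) (k+1)] ; factor over Q: parameters, x = (-1/8), and C = 4.


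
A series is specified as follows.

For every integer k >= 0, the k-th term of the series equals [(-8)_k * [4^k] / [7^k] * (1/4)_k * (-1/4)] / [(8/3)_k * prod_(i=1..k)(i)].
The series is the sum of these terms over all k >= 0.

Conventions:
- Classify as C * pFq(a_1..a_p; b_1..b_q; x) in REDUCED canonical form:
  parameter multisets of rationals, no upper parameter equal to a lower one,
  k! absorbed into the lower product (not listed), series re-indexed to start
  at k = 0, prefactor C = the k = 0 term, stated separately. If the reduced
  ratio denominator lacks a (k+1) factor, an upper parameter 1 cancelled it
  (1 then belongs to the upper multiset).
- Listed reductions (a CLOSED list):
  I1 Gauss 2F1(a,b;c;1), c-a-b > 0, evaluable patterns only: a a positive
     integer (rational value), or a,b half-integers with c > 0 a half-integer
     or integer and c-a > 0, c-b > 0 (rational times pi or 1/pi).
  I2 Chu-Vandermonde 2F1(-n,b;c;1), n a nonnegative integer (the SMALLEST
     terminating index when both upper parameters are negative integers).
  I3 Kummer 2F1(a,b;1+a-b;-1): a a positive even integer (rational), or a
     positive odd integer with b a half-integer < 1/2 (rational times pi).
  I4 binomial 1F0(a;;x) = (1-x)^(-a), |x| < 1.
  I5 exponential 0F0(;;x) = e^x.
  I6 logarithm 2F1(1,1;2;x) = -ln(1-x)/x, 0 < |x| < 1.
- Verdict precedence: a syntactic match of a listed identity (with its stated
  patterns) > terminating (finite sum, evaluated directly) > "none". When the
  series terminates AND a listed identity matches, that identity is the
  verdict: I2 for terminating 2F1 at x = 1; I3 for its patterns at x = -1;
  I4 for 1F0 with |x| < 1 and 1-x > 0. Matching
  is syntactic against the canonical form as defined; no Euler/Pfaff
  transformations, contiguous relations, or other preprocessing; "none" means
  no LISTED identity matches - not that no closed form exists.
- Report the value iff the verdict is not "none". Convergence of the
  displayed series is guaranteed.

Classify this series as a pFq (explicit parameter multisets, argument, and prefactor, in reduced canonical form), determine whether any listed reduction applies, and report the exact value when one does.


x = 4/7 here; the reduced form reads 2F1, upper {-8, 1/4}, lower {8/3}, C = -1/4. Verdict: terminating (-8 upstairs). 9 nonzero terms in all; added directly. Value: -2388844553155/12694737459712.

Key step: from the first term -1/4: the two geometric factors (C = -1/4, x = 4/7) combine into one argument.
Term ratio: r(k) = (4/7) * (k-8) (k+1/4) / [(k+8/3) (k+1)] - poly over poly, x = (4/7) from leading terms; C = -1/4 at k = 0.
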